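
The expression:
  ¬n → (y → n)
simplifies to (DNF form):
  n ∨ ¬y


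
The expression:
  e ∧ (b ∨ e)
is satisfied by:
  {e: True}


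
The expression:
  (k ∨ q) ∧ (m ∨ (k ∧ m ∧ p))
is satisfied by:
  {k: True, q: True, m: True}
  {k: True, m: True, q: False}
  {q: True, m: True, k: False}


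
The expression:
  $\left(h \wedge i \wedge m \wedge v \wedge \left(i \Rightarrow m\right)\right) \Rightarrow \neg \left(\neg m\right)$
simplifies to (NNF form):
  $\text{True}$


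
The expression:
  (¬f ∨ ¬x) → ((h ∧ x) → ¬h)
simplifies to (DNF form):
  f ∨ ¬h ∨ ¬x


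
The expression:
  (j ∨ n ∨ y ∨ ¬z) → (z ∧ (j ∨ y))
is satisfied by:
  {z: True, y: True, j: True, n: False}
  {z: True, y: True, j: False, n: False}
  {z: True, j: True, n: False, y: False}
  {z: True, j: False, n: False, y: False}
  {z: True, y: True, n: True, j: True}
  {z: True, y: True, n: True, j: False}
  {z: True, n: True, j: True, y: False}


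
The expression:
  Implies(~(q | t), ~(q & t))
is always true.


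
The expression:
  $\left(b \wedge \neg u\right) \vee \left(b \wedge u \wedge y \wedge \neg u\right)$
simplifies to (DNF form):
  $b \wedge \neg u$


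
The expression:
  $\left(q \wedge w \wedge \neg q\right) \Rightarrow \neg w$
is always true.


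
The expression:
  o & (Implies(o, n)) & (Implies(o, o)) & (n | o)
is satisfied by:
  {o: True, n: True}


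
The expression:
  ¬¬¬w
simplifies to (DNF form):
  ¬w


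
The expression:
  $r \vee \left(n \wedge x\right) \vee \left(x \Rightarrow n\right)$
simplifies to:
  $n \vee r \vee \neg x$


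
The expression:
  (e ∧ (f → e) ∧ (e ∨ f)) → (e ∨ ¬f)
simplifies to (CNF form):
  True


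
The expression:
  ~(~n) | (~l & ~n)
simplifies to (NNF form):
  n | ~l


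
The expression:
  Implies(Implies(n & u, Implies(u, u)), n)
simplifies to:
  n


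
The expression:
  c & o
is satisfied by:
  {c: True, o: True}


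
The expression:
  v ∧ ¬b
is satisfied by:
  {v: True, b: False}


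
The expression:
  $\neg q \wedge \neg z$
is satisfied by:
  {q: False, z: False}


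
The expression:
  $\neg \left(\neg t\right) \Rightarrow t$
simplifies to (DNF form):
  $\text{True}$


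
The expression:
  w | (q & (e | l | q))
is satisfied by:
  {q: True, w: True}
  {q: True, w: False}
  {w: True, q: False}


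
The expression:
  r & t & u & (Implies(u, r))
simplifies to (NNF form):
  r & t & u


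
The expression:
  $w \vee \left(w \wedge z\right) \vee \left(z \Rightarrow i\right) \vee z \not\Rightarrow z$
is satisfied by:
  {i: True, w: True, z: False}
  {i: True, w: False, z: False}
  {w: True, i: False, z: False}
  {i: False, w: False, z: False}
  {i: True, z: True, w: True}
  {i: True, z: True, w: False}
  {z: True, w: True, i: False}


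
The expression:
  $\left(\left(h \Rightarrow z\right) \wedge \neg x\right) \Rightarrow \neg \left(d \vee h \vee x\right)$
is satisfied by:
  {x: True, z: False, d: False, h: False}
  {x: True, h: True, z: False, d: False}
  {x: True, d: True, z: False, h: False}
  {x: True, h: True, d: True, z: False}
  {x: True, z: True, d: False, h: False}
  {x: True, h: True, z: True, d: False}
  {x: True, d: True, z: True, h: False}
  {x: True, h: True, d: True, z: True}
  {h: False, z: False, d: False, x: False}
  {h: True, z: False, d: False, x: False}
  {h: True, d: True, z: False, x: False}
  {z: True, h: False, d: False, x: False}


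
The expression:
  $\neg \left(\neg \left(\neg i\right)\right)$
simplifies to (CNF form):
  $\neg i$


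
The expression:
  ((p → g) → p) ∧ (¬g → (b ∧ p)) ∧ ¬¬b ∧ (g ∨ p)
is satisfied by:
  {p: True, b: True}


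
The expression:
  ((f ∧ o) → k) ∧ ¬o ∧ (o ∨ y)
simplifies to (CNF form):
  y ∧ ¬o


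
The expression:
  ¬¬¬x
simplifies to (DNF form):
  ¬x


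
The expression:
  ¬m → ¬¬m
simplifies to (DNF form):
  m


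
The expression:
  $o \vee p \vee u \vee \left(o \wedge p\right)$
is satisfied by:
  {o: True, u: True, p: True}
  {o: True, u: True, p: False}
  {o: True, p: True, u: False}
  {o: True, p: False, u: False}
  {u: True, p: True, o: False}
  {u: True, p: False, o: False}
  {p: True, u: False, o: False}


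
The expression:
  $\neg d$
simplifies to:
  $\neg d$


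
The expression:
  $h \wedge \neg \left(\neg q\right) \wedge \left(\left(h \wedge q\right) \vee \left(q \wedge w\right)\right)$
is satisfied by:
  {h: True, q: True}


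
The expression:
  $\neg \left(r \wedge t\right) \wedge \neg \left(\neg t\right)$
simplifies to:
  $t \wedge \neg r$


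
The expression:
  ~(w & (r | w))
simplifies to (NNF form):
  ~w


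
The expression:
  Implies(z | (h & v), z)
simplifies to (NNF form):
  z | ~h | ~v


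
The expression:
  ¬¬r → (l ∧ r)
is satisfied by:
  {l: True, r: False}
  {r: False, l: False}
  {r: True, l: True}


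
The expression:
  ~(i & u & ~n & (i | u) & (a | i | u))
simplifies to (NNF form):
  n | ~i | ~u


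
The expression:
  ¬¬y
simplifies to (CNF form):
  y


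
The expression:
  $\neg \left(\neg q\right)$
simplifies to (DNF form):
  $q$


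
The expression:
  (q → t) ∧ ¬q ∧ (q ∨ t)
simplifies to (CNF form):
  t ∧ ¬q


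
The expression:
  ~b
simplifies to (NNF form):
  ~b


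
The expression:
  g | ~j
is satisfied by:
  {g: True, j: False}
  {j: False, g: False}
  {j: True, g: True}


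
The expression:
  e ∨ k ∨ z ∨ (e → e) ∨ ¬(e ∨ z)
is always true.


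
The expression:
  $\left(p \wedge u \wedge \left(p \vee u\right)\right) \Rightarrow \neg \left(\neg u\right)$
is always true.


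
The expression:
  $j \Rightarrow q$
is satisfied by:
  {q: True, j: False}
  {j: False, q: False}
  {j: True, q: True}


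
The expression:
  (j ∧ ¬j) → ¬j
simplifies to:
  True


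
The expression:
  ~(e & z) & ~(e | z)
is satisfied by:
  {e: False, z: False}


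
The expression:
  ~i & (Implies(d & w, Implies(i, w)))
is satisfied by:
  {i: False}


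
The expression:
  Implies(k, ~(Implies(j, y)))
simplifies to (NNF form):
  ~k | (j & ~y)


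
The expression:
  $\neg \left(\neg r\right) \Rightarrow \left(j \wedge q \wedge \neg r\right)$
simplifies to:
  $\neg r$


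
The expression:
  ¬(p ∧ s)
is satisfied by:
  {s: False, p: False}
  {p: True, s: False}
  {s: True, p: False}


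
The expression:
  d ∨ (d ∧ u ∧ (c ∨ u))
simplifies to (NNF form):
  d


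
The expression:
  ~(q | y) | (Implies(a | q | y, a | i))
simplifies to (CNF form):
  (a | i | ~q) & (a | i | ~y)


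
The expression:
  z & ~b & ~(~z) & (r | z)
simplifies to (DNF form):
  z & ~b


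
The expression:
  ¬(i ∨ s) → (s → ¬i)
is always true.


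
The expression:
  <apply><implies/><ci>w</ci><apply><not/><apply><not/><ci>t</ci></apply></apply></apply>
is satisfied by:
  {t: True, w: False}
  {w: False, t: False}
  {w: True, t: True}


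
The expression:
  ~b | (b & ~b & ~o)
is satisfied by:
  {b: False}


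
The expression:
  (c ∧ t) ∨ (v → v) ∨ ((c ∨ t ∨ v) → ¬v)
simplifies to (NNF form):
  True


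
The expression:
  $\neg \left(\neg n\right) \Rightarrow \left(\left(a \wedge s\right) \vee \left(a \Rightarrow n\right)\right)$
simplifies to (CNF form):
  $\text{True}$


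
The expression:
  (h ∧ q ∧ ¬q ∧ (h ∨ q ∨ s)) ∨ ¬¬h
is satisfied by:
  {h: True}


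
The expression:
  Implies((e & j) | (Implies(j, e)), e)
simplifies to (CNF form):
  e | j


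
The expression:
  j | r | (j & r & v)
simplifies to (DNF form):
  j | r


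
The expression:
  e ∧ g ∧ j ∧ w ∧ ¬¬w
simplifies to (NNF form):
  e ∧ g ∧ j ∧ w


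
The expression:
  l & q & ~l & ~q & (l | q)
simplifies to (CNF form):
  False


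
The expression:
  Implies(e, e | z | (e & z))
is always true.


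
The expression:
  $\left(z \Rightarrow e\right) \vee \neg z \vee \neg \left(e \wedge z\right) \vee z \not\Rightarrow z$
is always true.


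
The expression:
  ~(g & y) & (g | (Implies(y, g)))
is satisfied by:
  {y: False}


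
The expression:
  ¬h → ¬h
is always true.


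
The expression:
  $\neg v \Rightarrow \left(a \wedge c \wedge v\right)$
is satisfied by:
  {v: True}


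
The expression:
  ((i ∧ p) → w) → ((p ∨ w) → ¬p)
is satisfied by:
  {i: True, w: False, p: False}
  {w: False, p: False, i: False}
  {i: True, w: True, p: False}
  {w: True, i: False, p: False}
  {p: True, i: True, w: False}


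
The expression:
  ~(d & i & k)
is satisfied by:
  {k: False, d: False, i: False}
  {i: True, k: False, d: False}
  {d: True, k: False, i: False}
  {i: True, d: True, k: False}
  {k: True, i: False, d: False}
  {i: True, k: True, d: False}
  {d: True, k: True, i: False}


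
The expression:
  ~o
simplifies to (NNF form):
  ~o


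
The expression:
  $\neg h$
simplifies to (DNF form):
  $\neg h$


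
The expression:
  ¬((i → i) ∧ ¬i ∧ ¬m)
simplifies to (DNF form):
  i ∨ m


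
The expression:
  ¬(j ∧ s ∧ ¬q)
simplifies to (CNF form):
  q ∨ ¬j ∨ ¬s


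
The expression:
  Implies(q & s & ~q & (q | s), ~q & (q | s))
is always true.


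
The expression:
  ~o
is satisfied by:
  {o: False}


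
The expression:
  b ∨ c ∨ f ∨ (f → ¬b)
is always true.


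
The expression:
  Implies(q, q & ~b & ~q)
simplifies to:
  ~q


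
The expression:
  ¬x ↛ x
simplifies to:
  True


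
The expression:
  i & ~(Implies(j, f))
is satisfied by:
  {i: True, j: True, f: False}


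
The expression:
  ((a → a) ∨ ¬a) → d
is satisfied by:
  {d: True}


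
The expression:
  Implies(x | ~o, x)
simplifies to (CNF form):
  o | x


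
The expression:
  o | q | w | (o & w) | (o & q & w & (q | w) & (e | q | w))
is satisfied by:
  {q: True, w: True, o: True}
  {q: True, w: True, o: False}
  {q: True, o: True, w: False}
  {q: True, o: False, w: False}
  {w: True, o: True, q: False}
  {w: True, o: False, q: False}
  {o: True, w: False, q: False}


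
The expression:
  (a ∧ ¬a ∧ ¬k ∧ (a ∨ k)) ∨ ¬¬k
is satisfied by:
  {k: True}


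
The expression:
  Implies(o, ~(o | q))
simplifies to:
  ~o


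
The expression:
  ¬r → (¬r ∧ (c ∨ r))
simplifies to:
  c ∨ r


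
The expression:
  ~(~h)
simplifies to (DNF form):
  h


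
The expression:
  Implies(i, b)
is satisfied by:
  {b: True, i: False}
  {i: False, b: False}
  {i: True, b: True}


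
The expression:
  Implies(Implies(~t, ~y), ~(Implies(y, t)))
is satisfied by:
  {y: True, t: False}


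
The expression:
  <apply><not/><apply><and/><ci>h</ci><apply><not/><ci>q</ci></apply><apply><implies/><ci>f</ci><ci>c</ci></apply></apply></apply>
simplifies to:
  <apply><or/><ci>q</ci><apply><not/><ci>h</ci></apply><apply><and/><ci>f</ci><apply><not/><ci>c</ci></apply></apply></apply>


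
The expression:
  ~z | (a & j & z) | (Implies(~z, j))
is always true.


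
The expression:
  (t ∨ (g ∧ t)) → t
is always true.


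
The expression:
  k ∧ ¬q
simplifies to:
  k ∧ ¬q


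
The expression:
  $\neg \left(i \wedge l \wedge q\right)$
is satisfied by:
  {l: False, q: False, i: False}
  {i: True, l: False, q: False}
  {q: True, l: False, i: False}
  {i: True, q: True, l: False}
  {l: True, i: False, q: False}
  {i: True, l: True, q: False}
  {q: True, l: True, i: False}


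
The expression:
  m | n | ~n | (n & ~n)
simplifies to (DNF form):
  True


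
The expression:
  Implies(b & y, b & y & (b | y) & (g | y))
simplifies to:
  True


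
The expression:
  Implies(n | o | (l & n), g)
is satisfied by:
  {g: True, o: False, n: False}
  {n: True, g: True, o: False}
  {g: True, o: True, n: False}
  {n: True, g: True, o: True}
  {n: False, o: False, g: False}


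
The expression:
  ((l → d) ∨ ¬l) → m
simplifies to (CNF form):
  (l ∨ m) ∧ (m ∨ ¬d)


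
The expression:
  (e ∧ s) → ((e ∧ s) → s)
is always true.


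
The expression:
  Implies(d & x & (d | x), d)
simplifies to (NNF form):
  True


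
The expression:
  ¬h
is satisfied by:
  {h: False}


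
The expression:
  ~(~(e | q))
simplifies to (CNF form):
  e | q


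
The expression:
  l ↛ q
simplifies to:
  l ∧ ¬q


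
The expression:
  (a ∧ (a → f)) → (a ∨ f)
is always true.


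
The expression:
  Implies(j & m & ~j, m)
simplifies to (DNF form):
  True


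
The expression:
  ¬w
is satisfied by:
  {w: False}


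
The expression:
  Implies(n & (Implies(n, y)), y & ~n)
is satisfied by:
  {y: False, n: False}
  {n: True, y: False}
  {y: True, n: False}


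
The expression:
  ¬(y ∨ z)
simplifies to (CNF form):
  ¬y ∧ ¬z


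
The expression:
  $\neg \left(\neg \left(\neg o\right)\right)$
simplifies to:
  $\neg o$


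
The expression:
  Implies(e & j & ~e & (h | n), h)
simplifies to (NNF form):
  True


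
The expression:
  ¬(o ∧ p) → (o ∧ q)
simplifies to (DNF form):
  (o ∧ p) ∨ (o ∧ q)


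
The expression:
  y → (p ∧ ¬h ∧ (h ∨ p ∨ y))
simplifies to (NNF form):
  (p ∧ ¬h) ∨ ¬y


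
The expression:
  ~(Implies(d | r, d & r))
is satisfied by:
  {r: True, d: False}
  {d: True, r: False}


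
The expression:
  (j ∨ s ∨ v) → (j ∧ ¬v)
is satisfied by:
  {j: True, v: False, s: False}
  {v: False, s: False, j: False}
  {j: True, s: True, v: False}


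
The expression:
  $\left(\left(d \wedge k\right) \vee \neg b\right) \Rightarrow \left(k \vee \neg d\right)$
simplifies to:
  $b \vee k \vee \neg d$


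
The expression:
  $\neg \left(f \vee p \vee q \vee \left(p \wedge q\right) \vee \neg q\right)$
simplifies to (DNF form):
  $\text{False}$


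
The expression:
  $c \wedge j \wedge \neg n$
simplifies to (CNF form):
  $c \wedge j \wedge \neg n$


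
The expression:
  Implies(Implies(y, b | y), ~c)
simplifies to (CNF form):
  ~c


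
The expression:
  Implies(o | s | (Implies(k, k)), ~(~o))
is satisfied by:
  {o: True}


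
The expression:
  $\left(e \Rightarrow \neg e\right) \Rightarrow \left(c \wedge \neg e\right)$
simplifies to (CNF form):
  $c \vee e$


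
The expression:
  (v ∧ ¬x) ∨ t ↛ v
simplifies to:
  (t ∧ ¬v) ∨ (v ∧ ¬x)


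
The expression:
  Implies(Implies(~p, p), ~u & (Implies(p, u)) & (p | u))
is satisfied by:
  {p: False}


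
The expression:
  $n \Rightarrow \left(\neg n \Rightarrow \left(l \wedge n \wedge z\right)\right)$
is always true.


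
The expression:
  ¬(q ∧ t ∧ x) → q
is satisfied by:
  {q: True}


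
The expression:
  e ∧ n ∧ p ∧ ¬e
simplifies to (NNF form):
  False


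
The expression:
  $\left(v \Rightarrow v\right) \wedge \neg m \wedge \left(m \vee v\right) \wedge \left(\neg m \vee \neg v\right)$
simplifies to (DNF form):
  $v \wedge \neg m$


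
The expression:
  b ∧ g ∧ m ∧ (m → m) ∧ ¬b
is never true.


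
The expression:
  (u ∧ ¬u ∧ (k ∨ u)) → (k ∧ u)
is always true.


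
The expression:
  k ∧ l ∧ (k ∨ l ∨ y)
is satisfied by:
  {k: True, l: True}


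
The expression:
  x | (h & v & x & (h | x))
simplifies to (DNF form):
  x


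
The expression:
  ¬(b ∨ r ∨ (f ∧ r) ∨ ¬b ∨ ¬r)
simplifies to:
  False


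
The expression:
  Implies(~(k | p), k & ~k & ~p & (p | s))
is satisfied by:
  {k: True, p: True}
  {k: True, p: False}
  {p: True, k: False}


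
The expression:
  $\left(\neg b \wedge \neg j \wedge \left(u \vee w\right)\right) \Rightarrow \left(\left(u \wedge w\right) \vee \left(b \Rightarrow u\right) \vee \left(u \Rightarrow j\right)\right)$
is always true.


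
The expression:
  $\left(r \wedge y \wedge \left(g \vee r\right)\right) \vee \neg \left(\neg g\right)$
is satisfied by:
  {y: True, g: True, r: True}
  {y: True, g: True, r: False}
  {g: True, r: True, y: False}
  {g: True, r: False, y: False}
  {y: True, r: True, g: False}


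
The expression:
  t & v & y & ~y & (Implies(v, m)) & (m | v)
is never true.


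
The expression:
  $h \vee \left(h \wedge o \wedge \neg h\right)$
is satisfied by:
  {h: True}


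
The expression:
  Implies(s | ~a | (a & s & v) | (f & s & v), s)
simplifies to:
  a | s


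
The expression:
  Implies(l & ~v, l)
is always true.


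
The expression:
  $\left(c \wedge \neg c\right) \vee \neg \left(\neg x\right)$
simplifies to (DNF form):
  $x$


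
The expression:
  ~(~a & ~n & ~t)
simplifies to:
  a | n | t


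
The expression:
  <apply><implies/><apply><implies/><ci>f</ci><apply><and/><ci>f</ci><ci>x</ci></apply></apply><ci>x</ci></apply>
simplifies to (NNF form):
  <apply><or/><ci>f</ci><ci>x</ci></apply>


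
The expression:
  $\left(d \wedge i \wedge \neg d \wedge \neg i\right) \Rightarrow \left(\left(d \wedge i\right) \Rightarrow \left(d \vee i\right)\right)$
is always true.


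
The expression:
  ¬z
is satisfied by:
  {z: False}


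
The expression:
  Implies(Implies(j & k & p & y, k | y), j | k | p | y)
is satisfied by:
  {y: True, k: True, p: True, j: True}
  {y: True, k: True, p: True, j: False}
  {y: True, k: True, j: True, p: False}
  {y: True, k: True, j: False, p: False}
  {y: True, p: True, j: True, k: False}
  {y: True, p: True, j: False, k: False}
  {y: True, p: False, j: True, k: False}
  {y: True, p: False, j: False, k: False}
  {k: True, p: True, j: True, y: False}
  {k: True, p: True, j: False, y: False}
  {k: True, j: True, p: False, y: False}
  {k: True, j: False, p: False, y: False}
  {p: True, j: True, k: False, y: False}
  {p: True, k: False, j: False, y: False}
  {j: True, k: False, p: False, y: False}


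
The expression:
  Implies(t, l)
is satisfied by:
  {l: True, t: False}
  {t: False, l: False}
  {t: True, l: True}


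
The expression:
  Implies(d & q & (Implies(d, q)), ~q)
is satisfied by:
  {q: False, d: False}
  {d: True, q: False}
  {q: True, d: False}


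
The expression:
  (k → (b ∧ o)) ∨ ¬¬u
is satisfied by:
  {b: True, u: True, o: True, k: False}
  {b: True, u: True, o: False, k: False}
  {u: True, o: True, k: False, b: False}
  {u: True, o: False, k: False, b: False}
  {b: True, o: True, k: False, u: False}
  {b: True, o: False, k: False, u: False}
  {o: True, b: False, k: False, u: False}
  {o: False, b: False, k: False, u: False}
  {b: True, u: True, k: True, o: True}
  {b: True, u: True, k: True, o: False}
  {u: True, k: True, o: True, b: False}
  {u: True, k: True, o: False, b: False}
  {b: True, k: True, o: True, u: False}


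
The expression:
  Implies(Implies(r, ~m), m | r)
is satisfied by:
  {r: True, m: True}
  {r: True, m: False}
  {m: True, r: False}


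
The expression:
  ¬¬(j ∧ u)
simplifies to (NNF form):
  j ∧ u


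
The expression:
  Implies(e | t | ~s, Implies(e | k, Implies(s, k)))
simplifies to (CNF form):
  k | ~e | ~s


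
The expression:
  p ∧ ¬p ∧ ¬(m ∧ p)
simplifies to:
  False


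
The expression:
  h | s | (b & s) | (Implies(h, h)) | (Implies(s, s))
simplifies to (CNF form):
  True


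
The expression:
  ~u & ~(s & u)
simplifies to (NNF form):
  ~u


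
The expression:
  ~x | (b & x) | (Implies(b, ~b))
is always true.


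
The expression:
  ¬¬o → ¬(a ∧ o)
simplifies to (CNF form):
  ¬a ∨ ¬o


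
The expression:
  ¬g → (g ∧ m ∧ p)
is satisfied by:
  {g: True}


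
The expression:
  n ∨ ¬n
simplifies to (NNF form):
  True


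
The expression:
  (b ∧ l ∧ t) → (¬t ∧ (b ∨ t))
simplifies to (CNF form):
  ¬b ∨ ¬l ∨ ¬t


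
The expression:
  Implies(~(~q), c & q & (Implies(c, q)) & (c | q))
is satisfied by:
  {c: True, q: False}
  {q: False, c: False}
  {q: True, c: True}


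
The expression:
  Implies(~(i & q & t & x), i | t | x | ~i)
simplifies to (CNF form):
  True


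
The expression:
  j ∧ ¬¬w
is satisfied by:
  {j: True, w: True}


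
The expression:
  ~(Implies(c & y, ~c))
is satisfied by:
  {c: True, y: True}


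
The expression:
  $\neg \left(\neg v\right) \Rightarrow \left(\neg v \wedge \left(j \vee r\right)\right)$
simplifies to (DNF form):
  $\neg v$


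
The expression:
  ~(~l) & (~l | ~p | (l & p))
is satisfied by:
  {l: True}


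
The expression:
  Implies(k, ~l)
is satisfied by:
  {l: False, k: False}
  {k: True, l: False}
  {l: True, k: False}


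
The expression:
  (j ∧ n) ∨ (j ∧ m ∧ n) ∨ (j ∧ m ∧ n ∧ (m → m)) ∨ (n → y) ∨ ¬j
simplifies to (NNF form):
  True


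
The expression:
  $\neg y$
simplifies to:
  $\neg y$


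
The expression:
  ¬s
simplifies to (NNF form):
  ¬s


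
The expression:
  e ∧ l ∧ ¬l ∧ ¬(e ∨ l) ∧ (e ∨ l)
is never true.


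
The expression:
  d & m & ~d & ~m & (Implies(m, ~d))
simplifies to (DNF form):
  False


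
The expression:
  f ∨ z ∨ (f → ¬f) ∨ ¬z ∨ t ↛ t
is always true.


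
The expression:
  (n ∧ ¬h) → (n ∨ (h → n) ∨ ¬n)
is always true.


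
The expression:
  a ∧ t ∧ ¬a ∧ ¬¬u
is never true.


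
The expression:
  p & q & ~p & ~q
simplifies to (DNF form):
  False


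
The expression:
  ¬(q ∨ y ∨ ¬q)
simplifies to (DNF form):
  False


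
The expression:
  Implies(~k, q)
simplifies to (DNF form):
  k | q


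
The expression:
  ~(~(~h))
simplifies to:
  ~h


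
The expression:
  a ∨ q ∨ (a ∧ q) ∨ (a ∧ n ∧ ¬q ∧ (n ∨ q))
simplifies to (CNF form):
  a ∨ q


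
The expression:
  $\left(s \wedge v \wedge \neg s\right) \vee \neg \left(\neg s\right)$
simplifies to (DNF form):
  $s$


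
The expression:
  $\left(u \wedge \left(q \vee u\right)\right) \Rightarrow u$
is always true.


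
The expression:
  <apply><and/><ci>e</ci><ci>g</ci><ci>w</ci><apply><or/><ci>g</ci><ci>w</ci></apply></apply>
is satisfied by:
  {e: True, w: True, g: True}


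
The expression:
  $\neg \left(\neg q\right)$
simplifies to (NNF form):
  $q$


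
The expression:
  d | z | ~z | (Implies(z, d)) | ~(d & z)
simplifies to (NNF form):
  True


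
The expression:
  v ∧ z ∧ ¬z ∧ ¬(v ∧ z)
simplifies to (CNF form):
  False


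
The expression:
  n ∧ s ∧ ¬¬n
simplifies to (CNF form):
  n ∧ s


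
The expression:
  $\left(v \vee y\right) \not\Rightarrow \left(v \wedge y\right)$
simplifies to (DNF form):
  $\left(v \wedge \neg y\right) \vee \left(y \wedge \neg v\right)$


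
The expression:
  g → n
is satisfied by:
  {n: True, g: False}
  {g: False, n: False}
  {g: True, n: True}


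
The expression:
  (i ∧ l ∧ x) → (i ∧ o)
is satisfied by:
  {o: True, l: False, x: False, i: False}
  {i: False, l: False, o: False, x: False}
  {i: True, o: True, l: False, x: False}
  {i: True, l: False, o: False, x: False}
  {x: True, o: True, i: False, l: False}
  {x: True, i: False, l: False, o: False}
  {x: True, i: True, o: True, l: False}
  {x: True, i: True, l: False, o: False}
  {o: True, l: True, x: False, i: False}
  {l: True, x: False, o: False, i: False}
  {i: True, l: True, o: True, x: False}
  {i: True, l: True, x: False, o: False}
  {o: True, l: True, x: True, i: False}
  {l: True, x: True, i: False, o: False}
  {i: True, l: True, x: True, o: True}


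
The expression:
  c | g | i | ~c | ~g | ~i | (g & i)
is always true.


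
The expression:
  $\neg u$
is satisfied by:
  {u: False}


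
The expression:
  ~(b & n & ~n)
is always true.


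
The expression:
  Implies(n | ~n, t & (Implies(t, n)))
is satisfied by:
  {t: True, n: True}


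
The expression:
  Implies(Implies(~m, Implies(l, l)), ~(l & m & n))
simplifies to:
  ~l | ~m | ~n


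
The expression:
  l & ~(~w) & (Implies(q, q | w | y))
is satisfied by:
  {w: True, l: True}


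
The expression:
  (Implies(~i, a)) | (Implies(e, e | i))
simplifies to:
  True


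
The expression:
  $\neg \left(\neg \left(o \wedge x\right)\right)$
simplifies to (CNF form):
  $o \wedge x$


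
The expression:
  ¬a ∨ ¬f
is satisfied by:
  {a: False, f: False}
  {f: True, a: False}
  {a: True, f: False}


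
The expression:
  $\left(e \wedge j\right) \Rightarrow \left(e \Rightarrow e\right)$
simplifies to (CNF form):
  $\text{True}$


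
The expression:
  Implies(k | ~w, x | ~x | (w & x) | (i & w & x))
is always true.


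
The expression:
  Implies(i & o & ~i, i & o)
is always true.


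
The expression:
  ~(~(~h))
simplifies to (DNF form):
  ~h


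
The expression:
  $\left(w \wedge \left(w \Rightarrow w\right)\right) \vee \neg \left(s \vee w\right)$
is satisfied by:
  {w: True, s: False}
  {s: False, w: False}
  {s: True, w: True}


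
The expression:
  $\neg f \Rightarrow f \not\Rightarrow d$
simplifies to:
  $f$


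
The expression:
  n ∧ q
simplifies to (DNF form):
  n ∧ q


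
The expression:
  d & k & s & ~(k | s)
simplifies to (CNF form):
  False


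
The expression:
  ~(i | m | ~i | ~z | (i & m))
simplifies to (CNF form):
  False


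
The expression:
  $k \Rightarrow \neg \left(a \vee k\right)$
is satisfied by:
  {k: False}


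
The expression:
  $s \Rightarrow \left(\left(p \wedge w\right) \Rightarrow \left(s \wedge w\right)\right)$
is always true.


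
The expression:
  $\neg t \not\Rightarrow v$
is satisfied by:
  {v: False, t: False}


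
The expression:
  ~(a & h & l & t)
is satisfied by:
  {l: False, t: False, a: False, h: False}
  {h: True, l: False, t: False, a: False}
  {a: True, l: False, t: False, h: False}
  {h: True, a: True, l: False, t: False}
  {t: True, h: False, l: False, a: False}
  {h: True, t: True, l: False, a: False}
  {a: True, t: True, h: False, l: False}
  {h: True, a: True, t: True, l: False}
  {l: True, a: False, t: False, h: False}
  {h: True, l: True, a: False, t: False}
  {a: True, l: True, h: False, t: False}
  {h: True, a: True, l: True, t: False}
  {t: True, l: True, a: False, h: False}
  {h: True, t: True, l: True, a: False}
  {a: True, t: True, l: True, h: False}


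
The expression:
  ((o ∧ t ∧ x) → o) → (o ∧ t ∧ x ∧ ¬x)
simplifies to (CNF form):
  False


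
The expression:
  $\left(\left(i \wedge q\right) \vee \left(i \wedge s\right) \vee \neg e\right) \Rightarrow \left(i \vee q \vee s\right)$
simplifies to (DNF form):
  $e \vee i \vee q \vee s$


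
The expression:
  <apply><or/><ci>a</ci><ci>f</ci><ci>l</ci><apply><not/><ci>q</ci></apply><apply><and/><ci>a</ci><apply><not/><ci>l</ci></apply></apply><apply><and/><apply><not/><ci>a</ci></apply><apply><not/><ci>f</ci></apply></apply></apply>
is always true.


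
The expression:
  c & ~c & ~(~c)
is never true.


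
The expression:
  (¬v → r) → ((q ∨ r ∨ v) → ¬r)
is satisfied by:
  {r: False}


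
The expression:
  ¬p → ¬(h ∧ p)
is always true.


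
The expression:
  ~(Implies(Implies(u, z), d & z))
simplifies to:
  (z & ~d) | (~u & ~z)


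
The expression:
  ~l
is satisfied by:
  {l: False}


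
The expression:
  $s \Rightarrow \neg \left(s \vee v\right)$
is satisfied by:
  {s: False}


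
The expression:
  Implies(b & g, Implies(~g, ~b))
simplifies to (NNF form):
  True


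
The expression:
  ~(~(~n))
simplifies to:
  ~n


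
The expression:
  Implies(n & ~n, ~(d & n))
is always true.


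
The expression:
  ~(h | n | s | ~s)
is never true.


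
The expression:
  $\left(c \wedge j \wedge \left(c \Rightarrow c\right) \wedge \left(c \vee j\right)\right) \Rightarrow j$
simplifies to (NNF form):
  $\text{True}$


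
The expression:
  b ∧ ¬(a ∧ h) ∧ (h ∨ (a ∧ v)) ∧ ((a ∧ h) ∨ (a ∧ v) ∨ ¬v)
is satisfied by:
  {h: True, b: True, a: False, v: False}
  {v: True, b: True, a: True, h: False}


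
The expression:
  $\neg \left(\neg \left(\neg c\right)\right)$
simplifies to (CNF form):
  $\neg c$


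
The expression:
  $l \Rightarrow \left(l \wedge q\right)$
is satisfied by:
  {q: True, l: False}
  {l: False, q: False}
  {l: True, q: True}


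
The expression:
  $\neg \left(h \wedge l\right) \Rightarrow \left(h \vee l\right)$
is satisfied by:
  {l: True, h: True}
  {l: True, h: False}
  {h: True, l: False}


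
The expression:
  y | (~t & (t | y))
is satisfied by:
  {y: True}


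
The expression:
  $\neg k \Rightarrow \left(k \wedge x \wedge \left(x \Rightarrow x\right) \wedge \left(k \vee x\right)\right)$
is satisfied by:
  {k: True}


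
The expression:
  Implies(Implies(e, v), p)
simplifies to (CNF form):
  (e | p) & (p | ~v)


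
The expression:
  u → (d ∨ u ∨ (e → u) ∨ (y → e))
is always true.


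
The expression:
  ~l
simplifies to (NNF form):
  ~l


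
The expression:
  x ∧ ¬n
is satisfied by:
  {x: True, n: False}


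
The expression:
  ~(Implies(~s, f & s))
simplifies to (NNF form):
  ~s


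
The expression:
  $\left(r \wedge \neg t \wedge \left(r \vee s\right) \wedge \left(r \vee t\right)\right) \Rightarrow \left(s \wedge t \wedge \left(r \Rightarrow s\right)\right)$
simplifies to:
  $t \vee \neg r$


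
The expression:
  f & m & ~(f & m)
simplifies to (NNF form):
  False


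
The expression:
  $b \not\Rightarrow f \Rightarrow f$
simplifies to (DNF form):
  $f \vee \neg b$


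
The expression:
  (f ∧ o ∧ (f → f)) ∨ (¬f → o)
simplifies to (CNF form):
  f ∨ o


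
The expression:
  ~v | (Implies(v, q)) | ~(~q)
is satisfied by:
  {q: True, v: False}
  {v: False, q: False}
  {v: True, q: True}


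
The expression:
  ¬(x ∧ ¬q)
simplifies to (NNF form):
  q ∨ ¬x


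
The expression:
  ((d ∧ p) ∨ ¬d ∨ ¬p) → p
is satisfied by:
  {p: True}


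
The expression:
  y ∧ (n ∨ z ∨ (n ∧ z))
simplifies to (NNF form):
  y ∧ (n ∨ z)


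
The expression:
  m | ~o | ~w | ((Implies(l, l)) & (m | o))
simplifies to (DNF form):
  True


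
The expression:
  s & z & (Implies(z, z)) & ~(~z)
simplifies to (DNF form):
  s & z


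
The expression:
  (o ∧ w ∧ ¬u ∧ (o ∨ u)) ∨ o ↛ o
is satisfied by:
  {w: True, o: True, u: False}


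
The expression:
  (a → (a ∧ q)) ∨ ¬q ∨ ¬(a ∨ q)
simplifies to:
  True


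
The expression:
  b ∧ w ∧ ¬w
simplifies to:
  False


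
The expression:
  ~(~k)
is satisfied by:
  {k: True}


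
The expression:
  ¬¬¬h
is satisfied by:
  {h: False}


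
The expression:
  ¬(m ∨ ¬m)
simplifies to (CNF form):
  False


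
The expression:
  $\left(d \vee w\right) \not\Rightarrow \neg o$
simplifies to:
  $o \wedge \left(d \vee w\right)$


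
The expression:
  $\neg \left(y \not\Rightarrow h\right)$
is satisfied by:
  {h: True, y: False}
  {y: False, h: False}
  {y: True, h: True}


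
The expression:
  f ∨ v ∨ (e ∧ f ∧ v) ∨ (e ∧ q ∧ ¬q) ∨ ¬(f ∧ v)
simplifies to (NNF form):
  True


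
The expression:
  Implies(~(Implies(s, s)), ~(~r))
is always true.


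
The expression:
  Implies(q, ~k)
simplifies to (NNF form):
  ~k | ~q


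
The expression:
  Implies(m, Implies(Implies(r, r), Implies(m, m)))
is always true.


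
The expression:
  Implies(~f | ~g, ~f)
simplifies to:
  g | ~f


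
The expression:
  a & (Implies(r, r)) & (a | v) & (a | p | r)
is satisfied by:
  {a: True}


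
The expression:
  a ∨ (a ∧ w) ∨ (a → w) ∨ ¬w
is always true.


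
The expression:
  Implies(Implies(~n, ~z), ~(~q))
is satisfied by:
  {q: True, z: True, n: False}
  {q: True, z: False, n: False}
  {n: True, q: True, z: True}
  {n: True, q: True, z: False}
  {z: True, n: False, q: False}


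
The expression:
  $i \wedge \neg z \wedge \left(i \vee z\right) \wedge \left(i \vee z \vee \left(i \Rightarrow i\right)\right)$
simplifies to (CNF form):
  $i \wedge \neg z$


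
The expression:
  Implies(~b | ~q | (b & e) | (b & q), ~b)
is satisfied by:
  {b: False}


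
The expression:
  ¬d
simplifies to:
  ¬d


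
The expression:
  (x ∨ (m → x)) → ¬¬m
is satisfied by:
  {m: True}


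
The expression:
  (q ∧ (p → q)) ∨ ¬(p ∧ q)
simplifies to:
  True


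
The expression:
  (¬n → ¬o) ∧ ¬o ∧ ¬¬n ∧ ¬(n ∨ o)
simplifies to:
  False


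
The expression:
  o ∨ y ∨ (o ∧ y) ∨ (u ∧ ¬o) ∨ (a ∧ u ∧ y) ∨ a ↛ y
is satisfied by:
  {a: True, y: True, o: True, u: True}
  {a: True, y: True, o: True, u: False}
  {a: True, y: True, u: True, o: False}
  {a: True, y: True, u: False, o: False}
  {a: True, o: True, u: True, y: False}
  {a: True, o: True, u: False, y: False}
  {a: True, o: False, u: True, y: False}
  {a: True, o: False, u: False, y: False}
  {y: True, o: True, u: True, a: False}
  {y: True, o: True, u: False, a: False}
  {y: True, u: True, o: False, a: False}
  {y: True, u: False, o: False, a: False}
  {o: True, u: True, y: False, a: False}
  {o: True, y: False, u: False, a: False}
  {u: True, y: False, o: False, a: False}


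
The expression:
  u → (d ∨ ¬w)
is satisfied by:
  {d: True, w: False, u: False}
  {w: False, u: False, d: False}
  {d: True, u: True, w: False}
  {u: True, w: False, d: False}
  {d: True, w: True, u: False}
  {w: True, d: False, u: False}
  {d: True, u: True, w: True}


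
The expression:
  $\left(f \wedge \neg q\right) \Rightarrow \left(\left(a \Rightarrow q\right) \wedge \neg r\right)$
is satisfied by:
  {q: True, r: False, f: False, a: False}
  {a: True, q: True, r: False, f: False}
  {q: True, r: True, a: False, f: False}
  {a: True, q: True, r: True, f: False}
  {a: False, r: False, q: False, f: False}
  {a: True, r: False, q: False, f: False}
  {r: True, a: False, q: False, f: False}
  {a: True, r: True, q: False, f: False}
  {f: True, q: True, a: False, r: False}
  {f: True, a: True, q: True, r: False}
  {f: True, q: True, r: True, a: False}
  {f: True, a: True, q: True, r: True}
  {f: True, a: False, r: False, q: False}


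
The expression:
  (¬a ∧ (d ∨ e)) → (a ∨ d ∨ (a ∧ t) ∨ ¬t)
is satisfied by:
  {a: True, d: True, e: False, t: False}
  {a: True, e: False, t: False, d: False}
  {d: True, e: False, t: False, a: False}
  {d: False, e: False, t: False, a: False}
  {a: True, t: True, d: True, e: False}
  {a: True, t: True, d: False, e: False}
  {t: True, d: True, a: False, e: False}
  {t: True, a: False, e: False, d: False}
  {d: True, a: True, e: True, t: False}
  {a: True, e: True, d: False, t: False}
  {d: True, e: True, a: False, t: False}
  {e: True, a: False, t: False, d: False}
  {a: True, t: True, e: True, d: True}
  {a: True, t: True, e: True, d: False}
  {t: True, e: True, d: True, a: False}


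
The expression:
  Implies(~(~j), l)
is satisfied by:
  {l: True, j: False}
  {j: False, l: False}
  {j: True, l: True}


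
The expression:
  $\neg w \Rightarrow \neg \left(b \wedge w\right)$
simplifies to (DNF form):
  $\text{True}$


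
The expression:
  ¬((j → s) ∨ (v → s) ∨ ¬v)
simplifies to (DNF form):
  j ∧ v ∧ ¬s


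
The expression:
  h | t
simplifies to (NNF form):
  h | t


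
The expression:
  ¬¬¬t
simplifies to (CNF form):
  ¬t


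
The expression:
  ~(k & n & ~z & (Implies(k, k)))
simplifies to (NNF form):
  z | ~k | ~n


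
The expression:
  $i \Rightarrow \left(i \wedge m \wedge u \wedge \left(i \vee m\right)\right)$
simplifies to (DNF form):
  $\left(m \wedge u\right) \vee \neg i$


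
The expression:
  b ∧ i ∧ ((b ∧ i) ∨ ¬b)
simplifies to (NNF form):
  b ∧ i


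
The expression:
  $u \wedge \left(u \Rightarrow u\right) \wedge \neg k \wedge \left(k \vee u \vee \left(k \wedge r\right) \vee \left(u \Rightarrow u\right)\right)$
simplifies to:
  $u \wedge \neg k$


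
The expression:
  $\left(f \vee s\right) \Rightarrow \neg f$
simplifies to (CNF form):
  $\neg f$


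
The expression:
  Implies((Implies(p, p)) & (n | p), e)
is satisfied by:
  {e: True, p: False, n: False}
  {n: True, e: True, p: False}
  {e: True, p: True, n: False}
  {n: True, e: True, p: True}
  {n: False, p: False, e: False}


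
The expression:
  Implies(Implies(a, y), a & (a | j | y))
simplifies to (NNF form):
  a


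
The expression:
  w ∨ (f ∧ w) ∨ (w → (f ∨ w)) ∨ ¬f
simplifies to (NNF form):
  True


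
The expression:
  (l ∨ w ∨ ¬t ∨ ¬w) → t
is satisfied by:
  {t: True}


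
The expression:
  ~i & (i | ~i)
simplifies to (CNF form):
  ~i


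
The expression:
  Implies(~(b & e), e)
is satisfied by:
  {e: True}


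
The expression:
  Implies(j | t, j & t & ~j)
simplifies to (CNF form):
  ~j & ~t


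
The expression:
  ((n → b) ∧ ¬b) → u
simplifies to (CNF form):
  b ∨ n ∨ u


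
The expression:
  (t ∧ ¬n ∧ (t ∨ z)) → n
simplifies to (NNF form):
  n ∨ ¬t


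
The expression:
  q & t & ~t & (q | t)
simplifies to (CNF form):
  False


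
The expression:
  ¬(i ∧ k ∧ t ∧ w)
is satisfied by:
  {w: False, k: False, t: False, i: False}
  {i: True, w: False, k: False, t: False}
  {t: True, w: False, k: False, i: False}
  {i: True, t: True, w: False, k: False}
  {k: True, i: False, w: False, t: False}
  {i: True, k: True, w: False, t: False}
  {t: True, k: True, i: False, w: False}
  {i: True, t: True, k: True, w: False}
  {w: True, t: False, k: False, i: False}
  {i: True, w: True, t: False, k: False}
  {t: True, w: True, i: False, k: False}
  {i: True, t: True, w: True, k: False}
  {k: True, w: True, t: False, i: False}
  {i: True, k: True, w: True, t: False}
  {t: True, k: True, w: True, i: False}


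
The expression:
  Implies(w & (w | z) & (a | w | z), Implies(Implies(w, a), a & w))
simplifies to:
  True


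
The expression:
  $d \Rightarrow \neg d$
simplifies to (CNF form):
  $\neg d$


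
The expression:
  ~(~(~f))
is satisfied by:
  {f: False}


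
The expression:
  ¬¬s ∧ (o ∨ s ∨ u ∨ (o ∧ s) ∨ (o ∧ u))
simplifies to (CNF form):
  s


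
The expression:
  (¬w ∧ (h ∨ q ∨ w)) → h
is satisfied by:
  {h: True, w: True, q: False}
  {h: True, w: False, q: False}
  {w: True, h: False, q: False}
  {h: False, w: False, q: False}
  {h: True, q: True, w: True}
  {h: True, q: True, w: False}
  {q: True, w: True, h: False}


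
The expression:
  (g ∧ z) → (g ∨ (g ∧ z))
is always true.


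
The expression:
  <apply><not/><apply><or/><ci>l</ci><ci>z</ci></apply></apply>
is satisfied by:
  {z: False, l: False}


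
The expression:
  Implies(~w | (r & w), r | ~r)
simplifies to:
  True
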